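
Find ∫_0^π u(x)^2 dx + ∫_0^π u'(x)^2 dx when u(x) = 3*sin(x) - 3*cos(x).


||u||_{H^1(0,π)}^2 = 18*π

u'(x) = 3*sin(x) + 3*cos(x).
Expand u² and (u')² and integrate term by term on (0, π), using: for integers n ≥ 1, ∫_0^π sin²(nx) dx = ∫_0^π cos²(nx) dx = π/2; for n ≠ n', ∫_0^π sin(nx)sin(n'x) dx = ∫_0^π cos(nx)cos(n'x) dx = 0; and by product-to-sum, ∫_0^π sin(nx)cos(n'x) dx = ½∫_0^π [sin((n+n')x) + sin((n−n')x)] dx, which is 0 when n+n' is even and 2n/(n²−n'²) when n+n' is odd (it need not vanish on (0, π)).
  u² squared terms: (-3)²·∫cos(x)² dx = 9·π/2 = 9*π/2;  (3)²·∫sin(x)² dx = 9·π/2 = 9*π/2.
  u² cross terms: 2·(-3)·(3)·∫cos(x)·sin(x) dx = -18·(0) = 0.
  So ∫_0^π u² dx = 9*π/2 + 9*π/2 + 0 = 9*π.
  (u')² squared terms: (3)²·∫cos(x)² dx = 9·π/2 = 9*π/2;  (3)²·∫sin(x)² dx = 9·π/2 = 9*π/2.
  (u')² cross terms: 2·(3)·(3)·∫cos(x)·sin(x) dx = 18·(0) = 0.
  So ∫_0^π (u')² dx = 9*π/2 + 9*π/2 + 0 = 9*π.
||u||_{H^1}^2 = (9*π) + (9*π) = 18*π.


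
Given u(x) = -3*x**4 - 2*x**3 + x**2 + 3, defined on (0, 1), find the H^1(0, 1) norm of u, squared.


||u||_{H^1}^2 = 9167/210

The H^1 norm (squared) on an interval (0, L) is
  ||u||_{H^1}^2 = ∫_0^L u(x)^2 dx + ∫_0^L u'(x)^2 dx.
Compute u'(x) = -12*x**3 - 6*x**2 + 2*x.
Then u(x)^2 = 9*x**8 + 12*x**7 - 2*x**6 - 4*x**5 - 17*x**4 - 12*x**3 + 6*x**2 + 9 and u'(x)^2 = 144*x**6 + 144*x**5 - 12*x**4 - 24*x**3 + 4*x**2.
Integrate each monomial from 0 to 1 using ∫_0^1 c·x^n dx = c·1^(n+1)/(n+1):
  ∫_0^1 u(x)^2 dx = ∫_0^1 (9*x^8 + 12*x^7 - 2*x^6 - 4*x^5 - 17*x^4 - 12*x^3 + 6*x^2 + 9) dx. Term by term:
    ∫_0^1 9*x^8 dx = 1;  ∫_0^1 12*x^7 dx = 3/2;  ∫_0^1 -2*x^6 dx = -2/7;
    ∫_0^1 -4*x^5 dx = -2/3;  ∫_0^1 -17*x^4 dx = -17/5;  ∫_0^1 -12*x^3 dx = -3;
    ∫_0^1 6*x^2 dx = 2;  ∫_0^1 9 dx = 9.
  Sum: 1 + 3/2 − 2/7 − 2/3 − 17/5 − 3 + 2 + 9 = 1291/210.
  ∫_0^1 u'(x)^2 dx = ∫_0^1 (144*x^6 + 144*x^5 - 12*x^4 - 24*x^3 + 4*x^2) dx. Term by term:
    ∫_0^1 144*x^6 dx = 144/7;  ∫_0^1 144*x^5 dx = 24;  ∫_0^1 -12*x^4 dx = -12/5;
    ∫_0^1 -24*x^3 dx = -6;  ∫_0^1 4*x^2 dx = 4/3.
  Sum: 144/7 + 24 − 12/5 − 6 + 4/3 = 3938/105.
Adding: ||u||_{H^1}^2 = 1291/210 + 3938/105 = 9167/210.


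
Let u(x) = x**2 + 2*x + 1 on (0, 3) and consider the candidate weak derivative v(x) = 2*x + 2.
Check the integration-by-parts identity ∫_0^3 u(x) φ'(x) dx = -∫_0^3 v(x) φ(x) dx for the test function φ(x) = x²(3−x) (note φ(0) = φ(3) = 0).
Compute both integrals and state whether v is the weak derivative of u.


LHS = -189/5, RHS = -189/5. Yes, v = u' weakly.

u(x) = x**2 + 2*x + 1, classical derivative u'(x) = 2*x + 2.
φ(x) = x²(3−x), so φ'(x) = 3*x*(2 - x).
Note φ(0) = φ(3) = 0, so the boundary term u·φ vanishes.
LHS = ∫_0^3 u(x) φ'(x) dx = ∫_0^3 (-3*x^4 + 9*x^2 + 6*x) dx. Term by term:
  ∫_0^3 -3*x^4 dx = -729/5;  ∫_0^3 9*x^2 dx = 81;  ∫_0^3 6*x dx = 27.
Sum: -729/5 + 81 + 27 = -189/5.
So LHS = -189/5.
∫_0^3 v(x) φ(x) dx = ∫_0^3 (-2*x^4 + 4*x^3 + 6*x^2) dx. Term by term:
  ∫_0^3 -2*x^4 dx = -486/5;  ∫_0^3 4*x^3 dx = 81;  ∫_0^3 6*x^2 dx = 54.
Sum: -486/5 + 81 + 54 = 189/5.
So RHS = -∫_0^3 v(x) φ(x) dx = -189/5.
LHS = RHS, so the identity holds for this test φ.
Moreover u is smooth here and v(x) = u'(x) = 2*x + 2 pointwise, so the identity holds for every test function. Hence v is the weak derivative of u.


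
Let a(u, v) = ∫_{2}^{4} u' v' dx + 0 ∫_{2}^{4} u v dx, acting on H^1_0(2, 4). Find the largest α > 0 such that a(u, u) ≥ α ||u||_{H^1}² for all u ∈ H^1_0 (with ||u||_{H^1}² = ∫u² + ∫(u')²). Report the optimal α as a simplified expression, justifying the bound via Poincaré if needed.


α = π^2/(4 + π^2)

Coercivity of a(·,·) on H^1_0(2, 4) means a(u, u) ≥ α ||u||_{H^1}² for every u ∈ H^1_0.
The interval has length L = 2, and Poincaré/coercivity depend only on L. Here a(u, u) = ∫(u')² + (0)·∫u².
Here c = 0, so a(u,u) = ∫(u')² alone. The condition a(u,u) ≥ α||u||_{H^1}² reads (1−α)∫(u')² ≥ (α−c)∫u². Any admissible α is ≤ 1 (rapidly oscillating u have ∫u²/∫(u')² → 0), and α = 1 would force 0 ≥ (1−c)∫u², impossible since c < 1; so 1−α > 0. By the sharp Poincaré inequality on H^1_0 of an interval of length L, ∫(u')² ≥ (π/L)²∫u² with equality for the first sine mode sin(π(x−x₀)/L) (x₀ the left endpoint), so the inequality holds for all u iff (1−α)(π/L)² ≥ α − c, i.e. α ≤ ((π/L)² + c)/((π/L)² + 1) = (1 + c(L/π)²)/(1 + (L/π)²). (Direct route, valid since c ≤ 0: Poincaré gives c∫u² ≥ c(L/π)²∫(u')², so a(u,u) ≥ (1 + c(L/π)²)∫(u')², while ||u||_{H^1}² ≤ (1 + (L/π)²)∫(u')²; dividing yields the same α.) With (π/L)² = π^2/4 and c = 0, the largest admissible constant is α = ((π/L)² + c)/((π/L)² + 1).
Simplifying, α = π^2/(4 + π^2).


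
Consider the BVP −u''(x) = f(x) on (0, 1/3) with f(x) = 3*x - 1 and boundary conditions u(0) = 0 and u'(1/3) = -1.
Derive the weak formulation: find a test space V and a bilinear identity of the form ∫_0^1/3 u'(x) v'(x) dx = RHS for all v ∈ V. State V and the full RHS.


V = {v ∈ H^1(0, 1/3) : v(0) = 0} (test functions vanish at x = 0 where u is specified); weak form: ∫_0^1/3 u'v' dx = ∫_0^1/3 (3*x - 1) v dx − v(1/3) for all v ∈ V.

Multiply both sides by a test function v and integrate from 0 to 1/3:
  ∫_0^1/3 −u''(x) v(x) dx = ∫_0^1/3 f(x) v(x) dx.
Integrate the LHS by parts once:
  ∫_0^1/3 −u'' v dx = −[u'(x) v(x)]_0^1/3 + ∫_0^1/3 u'(x) v'(x) dx.
Thus ∫_0^1/3 u'(x) v'(x) dx = ∫_0^1/3 f(x) v(x) dx + [u'(x) v(x)]_0^1/3.
Choose V so that boundary terms are either known or forced to vanish.
Mixed BC: u(0) = 0 (Dirichlet) and u'(1/3) = -1 (Neumann). Define V = {v ∈ H^1(0, 1/3) : v(0) = 0}. Then [u' v]_0^1/3 = u'(1/3)·v(1/3) − u'(0)·0 = − v(1/3).
Weak formulation: find u (satisfying any essential BC) such that ∫_0^1/3 u'(x) v'(x) dx = ∫_0^1/3 f v dx − v(1/3) for all v ∈ V (Dirichlet at 0 absorbed into V; Neumann datum at x = 1/3 contributes the boundary term).
Substituting f(x) = 3*x - 1, the right-hand side is ∫_0^1/3 (3*x - 1) v dx − v(1/3).


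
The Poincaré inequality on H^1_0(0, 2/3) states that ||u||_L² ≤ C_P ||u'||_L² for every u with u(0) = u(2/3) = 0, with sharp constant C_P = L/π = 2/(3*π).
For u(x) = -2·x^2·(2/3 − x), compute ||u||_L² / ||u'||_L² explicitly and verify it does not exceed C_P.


||u||_L² / ||u'||_L² = sqrt(14)/21 < C_P = 2/(3*π).

u(x) = -2·x^2·(2/3 − x), so u'(x) = 2*x*(9*x - 4)/3.
u(x) = -2·x^2·(2/3 − x) vanishes at x = 0 and x = 2/3, so u ∈ H^1_0(0, 2/3). Differentiate via the product rule and integrate the resulting polynomials term by term.
  ∫_0^2/3 u² dx = ∫_0^2/3 (4*x^6 - 16*x^5/3 + 16*x^4/9) dx. Term by term:
    ∫_0^2/3 4*x^6 dx = 512/15309;  ∫_0^2/3 -16*x^5/3 dx = -512/6561;  ∫_0^2/3 16*x^4/9 dx = 512/10935.
  Sum: 512/15309 − 512/6561 + 512/10935 = 512/229635.
  ∫_0^2/3 (u')² dx = ∫_0^2/3 (36*x^4 - 32*x^3 + 64*x^2/9) dx. Term by term:
    ∫_0^2/3 36*x^4 dx = 128/135;  ∫_0^2/3 -32*x^3 dx = -128/81;  ∫_0^2/3 64*x^2/9 dx = 512/729.
  Sum: 128/135 − 128/81 + 512/729 = 256/3645.
∫_0^2/3 u² dx = 512/229635, so ||u||_L² = 16*sqrt(70)/2835.
∫_0^2/3 (u')² dx = 256/3645, so ||u'||_L² = 16*sqrt(5)/135.
Ratio ||u||_L² / ||u'||_L² = sqrt(14)/21.
Sharp Poincaré constant on H^1_0(0, 2/3) is C_P = L/π = 2/(3*π), achieved by sin(3*π/2·x).
A polynomial bump cannot attain the sharp Poincaré constant (only the first sine eigenfunction does), so the ratio is strictly less than C_P, consistent with ||u||_L² ≤ C_P ||u'||_L².


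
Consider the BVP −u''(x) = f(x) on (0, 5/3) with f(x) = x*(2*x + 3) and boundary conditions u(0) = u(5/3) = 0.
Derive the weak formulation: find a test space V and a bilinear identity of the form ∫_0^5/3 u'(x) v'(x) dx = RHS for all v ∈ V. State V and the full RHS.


V = H^1_0(0, 5/3) (so v(0) = v(5/3) = 0); weak form: ∫_0^5/3 u'v' dx = ∫_0^5/3 (x*(2*x + 3)) v dx for all v ∈ V.

Multiply both sides by a test function v and integrate from 0 to 5/3:
  ∫_0^5/3 −u''(x) v(x) dx = ∫_0^5/3 f(x) v(x) dx.
Integrate the LHS by parts once:
  ∫_0^5/3 −u'' v dx = −[u'(x) v(x)]_0^5/3 + ∫_0^5/3 u'(x) v'(x) dx.
Thus ∫_0^5/3 u'(x) v'(x) dx = ∫_0^5/3 f(x) v(x) dx + [u'(x) v(x)]_0^5/3.
Choose V so that boundary terms are either known or forced to vanish.
u is Dirichlet: u(0) = u(5/3) = 0. Let V = H^1_0(0, 5/3); then v(0) = v(5/3) = 0, and [u' v]_0^5/3 = 0.
Weak formulation: find u (satisfying any essential BC) such that ∫_0^5/3 u'(x) v'(x) dx = ∫_0^5/3 f v dx for all v ∈ V.
Substituting f(x) = x*(2*x + 3), the right-hand side is ∫_0^5/3 (x*(2*x + 3)) v dx.


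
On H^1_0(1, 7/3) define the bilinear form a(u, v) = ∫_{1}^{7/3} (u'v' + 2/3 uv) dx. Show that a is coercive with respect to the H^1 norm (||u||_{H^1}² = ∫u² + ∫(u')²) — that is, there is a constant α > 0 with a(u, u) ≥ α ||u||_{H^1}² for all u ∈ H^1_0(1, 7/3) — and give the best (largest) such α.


α = (32 + 27*π^2)/(3*(16 + 9*π^2))

Coercivity of a(·,·) on H^1_0(1, 7/3) means a(u, u) ≥ α ||u||_{H^1}² for every u ∈ H^1_0.
The interval has length L = 4/3, and Poincaré/coercivity depend only on L. Here a(u, u) = ∫(u')² + (2/3)·∫u².
Here 0 < c = 2/3 < 1. The condition a(u,u) ≥ α||u||_{H^1}² reads (1−α)∫(u')² ≥ (α−c)∫u². Any admissible α is ≤ 1 (rapidly oscillating u have ∫u²/∫(u')² → 0), and α = 1 would force 0 ≥ (1−c)∫u², impossible since c < 1; so 1−α > 0. By the sharp Poincaré inequality on H^1_0 of an interval of length L, ∫(u')² ≥ (π/L)²∫u² with equality for the first sine mode sin(π(x−x₀)/L) (x₀ the left endpoint), so the inequality holds for all u iff (1−α)(π/L)² ≥ α − c, i.e. α ≤ ((π/L)² + c)/((π/L)² + 1) = (1 + c(L/π)²)/(1 + (L/π)²). With (π/L)² = 9*π^2/16 and c = 2/3, the largest admissible constant is α = ((π/L)² + c)/((π/L)² + 1).
Simplifying, α = (32 + 27*π^2)/(3*(16 + 9*π^2)).


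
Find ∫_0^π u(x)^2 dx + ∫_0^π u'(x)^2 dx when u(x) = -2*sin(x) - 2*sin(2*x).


||u||_{H^1(0,π)}^2 = 14*π

u'(x) = -2*cos(x) - 4*cos(2*x).
Expand u² and (u')² and integrate term by term on (0, π), using: for integers n ≥ 1, ∫_0^π sin²(nx) dx = ∫_0^π cos²(nx) dx = π/2; for n ≠ n', ∫_0^π sin(nx)sin(n'x) dx = ∫_0^π cos(nx)cos(n'x) dx = 0; and by product-to-sum, ∫_0^π sin(nx)cos(n'x) dx = ½∫_0^π [sin((n+n')x) + sin((n−n')x)] dx, which is 0 when n+n' is even and 2n/(n²−n'²) when n+n' is odd (it need not vanish on (0, π)).
  u² squared terms: (-2)²·∫sin(x)² dx = 4·π/2 = 2*π;  (-2)²·∫sin(2x)² dx = 4·π/2 = 2*π.
  u² cross terms: 2·(-2)·(-2)·∫sin(x)·sin(2x) dx = 8·(0) = 0.
  So ∫_0^π u² dx = 2*π + 2*π + 0 = 4*π.
  (u')² squared terms: (-4)²·∫cos(2x)² dx = 16·π/2 = 8*π;  (-2)²·∫cos(x)² dx = 4·π/2 = 2*π.
  (u')² cross terms: 2·(-4)·(-2)·∫cos(2x)·cos(x) dx = 16·(0) = 0.
  So ∫_0^π (u')² dx = 8*π + 2*π + 0 = 10*π.
||u||_{H^1}^2 = (4*π) + (10*π) = 14*π.


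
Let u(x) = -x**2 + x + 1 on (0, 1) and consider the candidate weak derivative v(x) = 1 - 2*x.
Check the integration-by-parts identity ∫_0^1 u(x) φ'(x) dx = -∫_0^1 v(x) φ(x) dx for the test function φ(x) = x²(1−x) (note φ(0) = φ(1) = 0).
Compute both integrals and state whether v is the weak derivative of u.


LHS = 1/60, RHS = 1/60. Yes, v = u' weakly.

u(x) = -x**2 + x + 1, classical derivative u'(x) = 1 - 2*x.
φ(x) = x²(1−x), so φ'(x) = x*(2 - 3*x).
Note φ(0) = φ(1) = 0, so the boundary term u·φ vanishes.
LHS = ∫_0^1 u(x) φ'(x) dx = ∫_0^1 (3*x^4 - 5*x^3 - x^2 + 2*x) dx. Term by term:
  ∫_0^1 3*x^4 dx = 3/5;  ∫_0^1 -5*x^3 dx = -5/4;  ∫_0^1 -x^2 dx = -1/3;
  ∫_0^1 2*x dx = 1.
Sum: 3/5 − 5/4 − 1/3 + 1 = 1/60.
So LHS = 1/60.
∫_0^1 v(x) φ(x) dx = ∫_0^1 (2*x^4 - 3*x^3 + x^2) dx. Term by term:
  ∫_0^1 2*x^4 dx = 2/5;  ∫_0^1 -3*x^3 dx = -3/4;  ∫_0^1 x^2 dx = 1/3.
Sum: 2/5 − 3/4 + 1/3 = -1/60.
So RHS = -∫_0^1 v(x) φ(x) dx = 1/60.
LHS = RHS, so the identity holds for this test φ.
Moreover u is smooth here and v(x) = u'(x) = 1 - 2*x pointwise, so the identity holds for every test function. Hence v is the weak derivative of u.


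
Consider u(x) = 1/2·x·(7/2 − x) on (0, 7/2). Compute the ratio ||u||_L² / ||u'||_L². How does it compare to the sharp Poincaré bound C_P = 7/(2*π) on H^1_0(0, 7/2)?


||u||_L² / ||u'||_L² = 7*sqrt(10)/20 < C_P = 7/(2*π).

u(x) = 1/2·x·(7/2 − x), so u'(x) = 7/4 - x.
u(x) = 1/2·x·(7/2 − x) vanishes at x = 0 and x = 7/2, so u ∈ H^1_0(0, 7/2). Differentiate via the product rule and integrate the resulting polynomials term by term.
  ∫_0^7/2 u² dx = ∫_0^7/2 (x^4/4 - 7*x^3/4 + 49*x^2/16) dx. Term by term:
    ∫_0^7/2 x^4/4 dx = 16807/640;  ∫_0^7/2 -7*x^3/4 dx = -16807/256;  ∫_0^7/2 49*x^2/16 dx = 16807/384.
  Sum: 16807/640 − 16807/256 + 16807/384 = 16807/3840.
  ∫_0^7/2 (u')² dx = ∫_0^7/2 (x^2 - 7*x/2 + 49/16) dx. Term by term:
    ∫_0^7/2 x^2 dx = 343/24;  ∫_0^7/2 -7*x/2 dx = -343/16;  ∫_0^7/2 49/16 dx = 343/32.
  Sum: 343/24 − 343/16 + 343/32 = 343/96.
∫_0^7/2 u² dx = 16807/3840, so ||u||_L² = 49*sqrt(105)/240.
∫_0^7/2 (u')² dx = 343/96, so ||u'||_L² = 7*sqrt(42)/24.
Ratio ||u||_L² / ||u'||_L² = 7*sqrt(10)/20.
Sharp Poincaré constant on H^1_0(0, 7/2) is C_P = L/π = 7/(2*π), achieved by sin(2*π/7·x).
A polynomial bump cannot attain the sharp Poincaré constant (only the first sine eigenfunction does), so the ratio is strictly less than C_P, consistent with ||u||_L² ≤ C_P ||u'||_L².


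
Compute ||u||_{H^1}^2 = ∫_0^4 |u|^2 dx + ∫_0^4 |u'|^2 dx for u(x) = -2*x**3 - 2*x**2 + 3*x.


||u||_{H^1}^2 = 2359492/105

The H^1 norm (squared) on an interval (0, L) is
  ||u||_{H^1}^2 = ∫_0^L u(x)^2 dx + ∫_0^L u'(x)^2 dx.
Compute u'(x) = -6*x**2 - 4*x + 3.
Then u(x)^2 = 4*x**6 + 8*x**5 - 8*x**4 - 12*x**3 + 9*x**2 and u'(x)^2 = 36*x**4 + 48*x**3 - 20*x**2 - 24*x + 9.
Integrate each monomial from 0 to 4 using ∫_0^4 c·x^n dx = c·4^(n+1)/(n+1):
  ∫_0^4 u(x)^2 dx = ∫_0^4 (4*x^6 + 8*x^5 - 8*x^4 - 12*x^3 + 9*x^2) dx. Term by term:
    ∫_0^4 4*x^6 dx = 65536/7;  ∫_0^4 8*x^5 dx = 16384/3;  ∫_0^4 -8*x^4 dx = -8192/5;
    ∫_0^4 -12*x^3 dx = -768;  ∫_0^4 9*x^2 dx = 192.
  Sum: 65536/7 + 16384/3 − 8192/5 − 768 + 192 = 1323968/105.
  ∫_0^4 u'(x)^2 dx = ∫_0^4 (36*x^4 + 48*x^3 - 20*x^2 - 24*x + 9) dx. Term by term:
    ∫_0^4 36*x^4 dx = 36864/5;  ∫_0^4 48*x^3 dx = 3072;  ∫_0^4 -20*x^2 dx = -1280/3;
    ∫_0^4 -24*x dx = -192;  ∫_0^4 9 dx = 36.
  Sum: 36864/5 + 3072 − 1280/3 − 192 + 36 = 147932/15.
Adding: ||u||_{H^1}^2 = 1323968/105 + 147932/15 = 2359492/105.


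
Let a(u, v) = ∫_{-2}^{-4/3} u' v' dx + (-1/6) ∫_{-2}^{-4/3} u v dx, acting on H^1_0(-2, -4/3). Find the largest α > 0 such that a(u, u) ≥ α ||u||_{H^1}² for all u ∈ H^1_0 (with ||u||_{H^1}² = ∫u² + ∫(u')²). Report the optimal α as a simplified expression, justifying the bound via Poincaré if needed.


α = (-2 + 27*π^2)/(3*(4 + 9*π^2))

Coercivity of a(·,·) on H^1_0(-2, -4/3) means a(u, u) ≥ α ||u||_{H^1}² for every u ∈ H^1_0.
The interval has length L = 2/3, and Poincaré/coercivity depend only on L. Here a(u, u) = ∫(u')² + (-1/6)·∫u².
Here c = -1/6 < 0 with |c| < (π/L)² = 9*π^2/4, so coercivity still holds. The condition a(u,u) ≥ α||u||_{H^1}² reads (1−α)∫(u')² ≥ (α−c)∫u². Any admissible α is ≤ 1 (rapidly oscillating u have ∫u²/∫(u')² → 0), and α = 1 would force 0 ≥ (1−c)∫u², impossible since c < 1; so 1−α > 0. By the sharp Poincaré inequality on H^1_0 of an interval of length L, ∫(u')² ≥ (π/L)²∫u² with equality for the first sine mode sin(π(x−x₀)/L) (x₀ the left endpoint), so the inequality holds for all u iff (1−α)(π/L)² ≥ α − c, i.e. α ≤ ((π/L)² + c)/((π/L)² + 1) = (1 + c(L/π)²)/(1 + (L/π)²). (Direct route, valid since c ≤ 0: Poincaré gives c∫u² ≥ c(L/π)²∫(u')², so a(u,u) ≥ (1 + c(L/π)²)∫(u')², while ||u||_{H^1}² ≤ (1 + (L/π)²)∫(u')²; dividing yields the same α.) With (π/L)² = 9*π^2/4 and c = -1/6, the largest admissible constant is α = ((π/L)² + c)/((π/L)² + 1).
Simplifying, α = (-2 + 27*π^2)/(3*(4 + 9*π^2)).


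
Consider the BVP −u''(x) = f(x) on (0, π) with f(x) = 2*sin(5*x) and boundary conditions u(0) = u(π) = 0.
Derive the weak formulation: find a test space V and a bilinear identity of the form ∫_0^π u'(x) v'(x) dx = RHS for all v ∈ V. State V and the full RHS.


V = H^1_0(0, π) (so v(0) = v(π) = 0); weak form: ∫_0^π u'v' dx = ∫_0^π (2*sin(5*x)) v dx for all v ∈ V.

Multiply both sides by a test function v and integrate from 0 to π:
  ∫_0^π −u''(x) v(x) dx = ∫_0^π f(x) v(x) dx.
Integrate the LHS by parts once:
  ∫_0^π −u'' v dx = −[u'(x) v(x)]_0^π + ∫_0^π u'(x) v'(x) dx.
Thus ∫_0^π u'(x) v'(x) dx = ∫_0^π f(x) v(x) dx + [u'(x) v(x)]_0^π.
Choose V so that boundary terms are either known or forced to vanish.
u is Dirichlet: u(0) = u(π) = 0. Let V = H^1_0(0, π); then v(0) = v(π) = 0, and [u' v]_0^π = 0.
Weak formulation: find u (satisfying any essential BC) such that ∫_0^π u'(x) v'(x) dx = ∫_0^π f v dx for all v ∈ V.
Substituting f(x) = 2*sin(5*x), the right-hand side is ∫_0^π (2*sin(5*x)) v dx.


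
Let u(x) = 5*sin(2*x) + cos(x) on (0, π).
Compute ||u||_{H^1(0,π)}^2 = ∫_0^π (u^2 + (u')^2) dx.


||u||_{H^1(0,π)}^2 = 80/3 + 127*π/2

u'(x) = -sin(x) + 10*cos(2*x).
Expand u² and (u')² and integrate term by term on (0, π), using: for integers n ≥ 1, ∫_0^π sin²(nx) dx = ∫_0^π cos²(nx) dx = π/2; for n ≠ n', ∫_0^π sin(nx)sin(n'x) dx = ∫_0^π cos(nx)cos(n'x) dx = 0; and by product-to-sum, ∫_0^π sin(nx)cos(n'x) dx = ½∫_0^π [sin((n+n')x) + sin((n−n')x)] dx, which is 0 when n+n' is even and 2n/(n²−n'²) when n+n' is odd (it need not vanish on (0, π)).
  u² squared terms: (5)²·∫sin(2x)² dx = 25·π/2 = 25*π/2;  (1)²·∫cos(x)² dx = 1·π/2 = π/2.
  u² cross terms: 2·(5)·(1)·∫sin(2x)·cos(x) dx = 10·(4/3) = 40/3.
  So ∫_0^π u² dx = 25*π/2 + π/2 + 40/3 = 40/3 + 13*π.
  (u')² squared terms: (-1)²·∫sin(x)² dx = 1·π/2 = π/2;  (10)²·∫cos(2x)² dx = 100·π/2 = 50*π.
  (u')² cross terms: 2·(-1)·(10)·∫sin(x)·cos(2x) dx = -20·(-2/3) = 40/3.
  So ∫_0^π (u')² dx = π/2 + 50*π + 40/3 = 40/3 + 101*π/2.
||u||_{H^1}^2 = (40/3 + 13*π) + (40/3 + 101*π/2) = 80/3 + 127*π/2.


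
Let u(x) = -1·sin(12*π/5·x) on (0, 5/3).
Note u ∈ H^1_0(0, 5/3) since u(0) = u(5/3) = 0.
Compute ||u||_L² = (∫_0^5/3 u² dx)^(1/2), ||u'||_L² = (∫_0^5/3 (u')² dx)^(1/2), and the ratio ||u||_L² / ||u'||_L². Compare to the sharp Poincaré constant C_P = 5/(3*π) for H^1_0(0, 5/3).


||u||_L² / ||u'||_L² = 5/(12*π) < C_P = 5/(3*π).

u(x) = -1·sin(12*π/5·x), so u'(x) = -12*π*cos(12*π*x/5)/5.
Writing u(x) = A·sin(kπx/L) with A = -1 and k = 4, use ∫_0^L sin²(kπx/L) dx = L/2 and ∫_0^L cos²(kπx/L) dx = L/2.
u² = 1·sin²(12*π/5·x) and (u')² = 144*π^2/25·cos²(12*π/5·x), and each of sin², cos² integrates to L/2 = 5/6 over (0, 5/3).
∫_0^5/3 u² dx = 5/6, so ||u||_L² = sqrt(30)/6.
∫_0^5/3 (u')² dx = 24*π^2/5, so ||u'||_L² = 2*sqrt(30)*π/5.
Ratio ||u||_L² / ||u'||_L² = 5/(12*π).
Sharp Poincaré constant on H^1_0(0, 5/3) is C_P = L/π = 5/(3*π), achieved by sin(3*π/5·x).
This is the k = 4 harmonic; the ratio L/(kπ) is strictly less than C_P = L/π, consistent with the sharp inequality ||u||_L² ≤ C_P ||u'||_L².


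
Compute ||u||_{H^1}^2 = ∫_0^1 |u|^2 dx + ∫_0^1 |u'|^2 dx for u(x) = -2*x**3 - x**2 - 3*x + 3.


||u||_{H^1}^2 = 3141/70

The H^1 norm (squared) on an interval (0, L) is
  ||u||_{H^1}^2 = ∫_0^L u(x)^2 dx + ∫_0^L u'(x)^2 dx.
Compute u'(x) = -6*x**2 - 2*x - 3.
Then u(x)^2 = 4*x**6 + 4*x**5 + 13*x**4 - 6*x**3 + 3*x**2 - 18*x + 9 and u'(x)^2 = 36*x**4 + 24*x**3 + 40*x**2 + 12*x + 9.
Integrate each monomial from 0 to 1 using ∫_0^1 c·x^n dx = c·1^(n+1)/(n+1):
  ∫_0^1 u(x)^2 dx = ∫_0^1 (4*x^6 + 4*x^5 + 13*x^4 - 6*x^3 + 3*x^2 - 18*x + 9) dx. Term by term:
    ∫_0^1 4*x^6 dx = 4/7;  ∫_0^1 4*x^5 dx = 2/3;  ∫_0^1 13*x^4 dx = 13/5;
    ∫_0^1 -6*x^3 dx = -3/2;  ∫_0^1 3*x^2 dx = 1;  ∫_0^1 -18*x dx = -9;
    ∫_0^1 9 dx = 9.
  Sum: 4/7 + 2/3 + 13/5 − 3/2 + 1 − 9 + 9 = 701/210.
  ∫_0^1 u'(x)^2 dx = ∫_0^1 (36*x^4 + 24*x^3 + 40*x^2 + 12*x + 9) dx. Term by term:
    ∫_0^1 36*x^4 dx = 36/5;  ∫_0^1 24*x^3 dx = 6;  ∫_0^1 40*x^2 dx = 40/3;
    ∫_0^1 12*x dx = 6;  ∫_0^1 9 dx = 9.
  Sum: 36/5 + 6 + 40/3 + 6 + 9 = 623/15.
Adding: ||u||_{H^1}^2 = 701/210 + 623/15 = 3141/70.


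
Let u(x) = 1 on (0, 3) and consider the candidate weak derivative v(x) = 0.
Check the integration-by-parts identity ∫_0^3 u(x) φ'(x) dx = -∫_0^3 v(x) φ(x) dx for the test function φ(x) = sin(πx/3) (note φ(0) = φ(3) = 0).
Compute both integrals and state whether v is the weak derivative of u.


LHS = 0, RHS = 0. Yes, v = u' weakly.

u(x) = 1, classical derivative u'(x) = 0.
φ(x) = sin(πx/3), so φ'(x) = π*cos(π*x/3)/3.
Note φ(0) = φ(3) = 0, so the boundary term u·φ vanishes.
LHS = ∫_0^3 u(x) φ'(x) dx = ∫_0^3 (π*cos(π*x/3)/3) dx. Term by term:
  ∫_0^3 π*cos(π*x/3)/3 dx = 0.
So LHS = 0.
∫_0^3 v(x) φ(x) dx = ∫_0^3 (0) dx. Term by term:
  ∫_0^3 0 dx = 0.
So RHS = -∫_0^3 v(x) φ(x) dx = 0.
LHS = RHS, so the identity holds for this test φ.
Moreover u is smooth here and v(x) = u'(x) = 0 pointwise, so the identity holds for every test function. Hence v is the weak derivative of u.


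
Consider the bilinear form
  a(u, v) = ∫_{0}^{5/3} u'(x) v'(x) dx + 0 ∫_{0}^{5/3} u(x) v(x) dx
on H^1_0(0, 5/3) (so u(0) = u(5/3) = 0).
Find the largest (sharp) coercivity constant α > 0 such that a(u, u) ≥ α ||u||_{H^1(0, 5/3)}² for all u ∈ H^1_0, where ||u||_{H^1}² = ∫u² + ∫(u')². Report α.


α = 9*π^2/(25 + 9*π^2)

Coercivity of a(·,·) on H^1_0(0, 5/3) means a(u, u) ≥ α ||u||_{H^1}² for every u ∈ H^1_0.
The interval has length L = 5/3, and Poincaré/coercivity depend only on L. Here a(u, u) = ∫(u')² + (0)·∫u².
Here c = 0, so a(u,u) = ∫(u')² alone. The condition a(u,u) ≥ α||u||_{H^1}² reads (1−α)∫(u')² ≥ (α−c)∫u². Any admissible α is ≤ 1 (rapidly oscillating u have ∫u²/∫(u')² → 0), and α = 1 would force 0 ≥ (1−c)∫u², impossible since c < 1; so 1−α > 0. By the sharp Poincaré inequality on H^1_0 of an interval of length L, ∫(u')² ≥ (π/L)²∫u² with equality for the first sine mode sin(π(x−x₀)/L) (x₀ the left endpoint), so the inequality holds for all u iff (1−α)(π/L)² ≥ α − c, i.e. α ≤ ((π/L)² + c)/((π/L)² + 1) = (1 + c(L/π)²)/(1 + (L/π)²). (Direct route, valid since c ≤ 0: Poincaré gives c∫u² ≥ c(L/π)²∫(u')², so a(u,u) ≥ (1 + c(L/π)²)∫(u')², while ||u||_{H^1}² ≤ (1 + (L/π)²)∫(u')²; dividing yields the same α.) With (π/L)² = 9*π^2/25 and c = 0, the largest admissible constant is α = ((π/L)² + c)/((π/L)² + 1).
Simplifying, α = 9*π^2/(25 + 9*π^2).


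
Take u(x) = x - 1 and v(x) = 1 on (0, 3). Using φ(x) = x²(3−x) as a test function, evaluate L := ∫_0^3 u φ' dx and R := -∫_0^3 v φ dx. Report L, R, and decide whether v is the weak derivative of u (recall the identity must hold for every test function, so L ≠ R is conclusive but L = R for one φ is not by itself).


LHS = -27/4, RHS = -27/4. Yes, v = u' weakly.

u(x) = x - 1, classical derivative u'(x) = 1.
φ(x) = x²(3−x), so φ'(x) = 3*x*(2 - x).
Note φ(0) = φ(3) = 0, so the boundary term u·φ vanishes.
LHS = ∫_0^3 u(x) φ'(x) dx = ∫_0^3 (-3*x^3 + 9*x^2 - 6*x) dx. Term by term:
  ∫_0^3 -3*x^3 dx = -243/4;  ∫_0^3 9*x^2 dx = 81;  ∫_0^3 -6*x dx = -27.
Sum: -243/4 + 81 − 27 = -27/4.
So LHS = -27/4.
∫_0^3 v(x) φ(x) dx = ∫_0^3 (-x^3 + 3*x^2) dx. Term by term:
  ∫_0^3 -x^3 dx = -81/4;  ∫_0^3 3*x^2 dx = 27.
Sum: -81/4 + 27 = 27/4.
So RHS = -∫_0^3 v(x) φ(x) dx = -27/4.
LHS = RHS, so the identity holds for this test φ.
Moreover u is smooth here and v(x) = u'(x) = 1 pointwise, so the identity holds for every test function. Hence v is the weak derivative of u.


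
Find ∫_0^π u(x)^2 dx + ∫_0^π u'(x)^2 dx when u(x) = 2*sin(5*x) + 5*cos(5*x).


||u||_{H^1(0,π)}^2 = 377*π

u'(x) = -25*sin(5*x) + 10*cos(5*x).
Expand u² and (u')² and integrate term by term on (0, π), using: for integers n ≥ 1, ∫_0^π sin²(nx) dx = ∫_0^π cos²(nx) dx = π/2; for n ≠ n', ∫_0^π sin(nx)sin(n'x) dx = ∫_0^π cos(nx)cos(n'x) dx = 0; and by product-to-sum, ∫_0^π sin(nx)cos(n'x) dx = ½∫_0^π [sin((n+n')x) + sin((n−n')x)] dx, which is 0 when n+n' is even and 2n/(n²−n'²) when n+n' is odd (it need not vanish on (0, π)).
  u² squared terms: (2)²·∫sin(5x)² dx = 4·π/2 = 2*π;  (5)²·∫cos(5x)² dx = 25·π/2 = 25*π/2.
  u² cross terms: 2·(2)·(5)·∫sin(5x)·cos(5x) dx = 20·(0) = 0.
  So ∫_0^π u² dx = 2*π + 25*π/2 + 0 = 29*π/2.
  (u')² squared terms: (-25)²·∫sin(5x)² dx = 625·π/2 = 625*π/2;  (10)²·∫cos(5x)² dx = 100·π/2 = 50*π.
  (u')² cross terms: 2·(-25)·(10)·∫sin(5x)·cos(5x) dx = -500·(0) = 0.
  So ∫_0^π (u')² dx = 625*π/2 + 50*π + 0 = 725*π/2.
||u||_{H^1}^2 = (29*π/2) + (725*π/2) = 377*π.


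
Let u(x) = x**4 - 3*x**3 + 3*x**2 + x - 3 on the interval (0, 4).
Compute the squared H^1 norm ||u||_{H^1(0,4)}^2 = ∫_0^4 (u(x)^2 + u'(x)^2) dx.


||u||_{H^1}^2 = 4255112/315

The H^1 norm (squared) on an interval (0, L) is
  ||u||_{H^1}^2 = ∫_0^L u(x)^2 dx + ∫_0^L u'(x)^2 dx.
Compute u'(x) = 4*x**3 - 9*x**2 + 6*x + 1.
Then u(x)^2 = x**8 - 6*x**7 + 15*x**6 - 16*x**5 - 3*x**4 + 24*x**3 - 17*x**2 - 6*x + 9 and u'(x)^2 = 16*x**6 - 72*x**5 + 129*x**4 - 100*x**3 + 18*x**2 + 12*x + 1.
Integrate each monomial from 0 to 4 using ∫_0^4 c·x^n dx = c·4^(n+1)/(n+1):
  ∫_0^4 u(x)^2 dx = ∫_0^4 (x^8 - 6*x^7 + 15*x^6 - 16*x^5 - 3*x^4 + 24*x^3 - 17*x^2 - 6*x + 9) dx. Term by term:
    ∫_0^4 x^8 dx = 262144/9;  ∫_0^4 -6*x^7 dx = -49152;  ∫_0^4 15*x^6 dx = 245760/7;
    ∫_0^4 -16*x^5 dx = -32768/3;  ∫_0^4 -3*x^4 dx = -3072/5;  ∫_0^4 24*x^3 dx = 1536;
    ∫_0^4 -17*x^2 dx = -1088/3;  ∫_0^4 -6*x dx = -48;  ∫_0^4 9 dx = 36.
  Sum: 262144/9 − 49152 + 245760/7 − 32768/3 − 3072/5 + 1536 − 1088/3 − 48 + 36 = 1483004/315.
  ∫_0^4 u'(x)^2 dx = ∫_0^4 (16*x^6 - 72*x^5 + 129*x^4 - 100*x^3 + 18*x^2 + 12*x + 1) dx. Term by term:
    ∫_0^4 16*x^6 dx = 262144/7;  ∫_0^4 -72*x^5 dx = -49152;  ∫_0^4 129*x^4 dx = 132096/5;
    ∫_0^4 -100*x^3 dx = -6400;  ∫_0^4 18*x^2 dx = 384;  ∫_0^4 12*x dx = 96;
    ∫_0^4 1 dx = 4.
  Sum: 262144/7 − 49152 + 132096/5 − 6400 + 384 + 96 + 4 = 308012/35.
Adding: ||u||_{H^1}^2 = 1483004/315 + 308012/35 = 4255112/315.


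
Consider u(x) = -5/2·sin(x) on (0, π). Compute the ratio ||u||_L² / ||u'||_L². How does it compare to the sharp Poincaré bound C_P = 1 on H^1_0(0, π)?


||u||_L² / ||u'||_L² = 1 = C_P.

u(x) = -5/2·sin(x), so u'(x) = -5*cos(x)/2.
Writing u(x) = A·sin(kπx/L) with A = -5/2 and k = 1, use ∫_0^L sin²(kπx/L) dx = L/2 and ∫_0^L cos²(kπx/L) dx = L/2.
u² = 25/4·sin²(x) and (u')² = 25/4·cos²(x), and each of sin², cos² integrates to L/2 = π/2 over (0, π).
∫_0^π u² dx = 25*π/8, so ||u||_L² = 5*sqrt(2)*sqrt(π)/4.
∫_0^π (u')² dx = 25*π/8, so ||u'||_L² = 5*sqrt(2)*sqrt(π)/4.
Ratio ||u||_L² / ||u'||_L² = 1.
Sharp Poincaré constant on H^1_0(0, π) is C_P = L/π = 1, achieved by sin(x).
This is the k = 1 eigenfunction (up to amplitude), so the ratio equals the sharp Poincaré constant exactly.


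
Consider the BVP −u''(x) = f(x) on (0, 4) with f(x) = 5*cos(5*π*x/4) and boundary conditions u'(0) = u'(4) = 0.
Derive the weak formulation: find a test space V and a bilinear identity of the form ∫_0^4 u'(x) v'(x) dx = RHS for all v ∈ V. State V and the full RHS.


V = H^1(0, 4) (no boundary constraint on v; u is determined up to an additive constant); weak form: ∫_0^4 u'v' dx = ∫_0^4 (5*cos(5*π*x/4)) v dx for all v ∈ V.

Multiply both sides by a test function v and integrate from 0 to 4:
  ∫_0^4 −u''(x) v(x) dx = ∫_0^4 f(x) v(x) dx.
Integrate the LHS by parts once:
  ∫_0^4 −u'' v dx = −[u'(x) v(x)]_0^4 + ∫_0^4 u'(x) v'(x) dx.
Thus ∫_0^4 u'(x) v'(x) dx = ∫_0^4 f(x) v(x) dx + [u'(x) v(x)]_0^4.
Choose V so that boundary terms are either known or forced to vanish.
u has homogeneous Neumann: u'(0) = u'(4) = 0. So [u' v]_0^4 = 0·v(4) − 0·v(0) = 0 for any v; take V = H^1(0, 4).
Weak formulation: find u (satisfying any essential BC) such that ∫_0^4 u'(x) v'(x) dx = ∫_0^4 f v dx for all v ∈ V (homogeneous Neumann, so boundary terms vanish).
Substituting f(x) = 5*cos(5*π*x/4), the right-hand side is ∫_0^4 (5*cos(5*π*x/4)) v dx.
Compatibility check (pure Neumann): taking v ≡ 1 ∈ V gives 0 = ∫_0^4 f dx + (0) − (0), i.e. ∫_0^4 f dx must equal u'(0) − u'(4) = 0. Indeed ∫_0^4 (5*cos(5*π*x/4)) dx = 0, so the data are compatible. The solution is then unique only up to an additive constant (fix it e.g. by requiring ∫_0^4 u dx = 0).


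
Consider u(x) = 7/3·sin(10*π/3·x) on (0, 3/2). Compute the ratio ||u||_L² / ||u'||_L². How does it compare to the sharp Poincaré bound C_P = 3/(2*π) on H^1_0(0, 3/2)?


||u||_L² / ||u'||_L² = 3/(10*π) < C_P = 3/(2*π).

u(x) = 7/3·sin(10*π/3·x), so u'(x) = 70*π*cos(10*π*x/3)/9.
Writing u(x) = A·sin(kπx/L) with A = 7/3 and k = 5, use ∫_0^L sin²(kπx/L) dx = L/2 and ∫_0^L cos²(kπx/L) dx = L/2.
u² = 49/9·sin²(10*π/3·x) and (u')² = 4900*π^2/81·cos²(10*π/3·x), and each of sin², cos² integrates to L/2 = 3/4 over (0, 3/2).
∫_0^3/2 u² dx = 49/12, so ||u||_L² = 7*sqrt(3)/6.
∫_0^3/2 (u')² dx = 1225*π^2/27, so ||u'||_L² = 35*sqrt(3)*π/9.
Ratio ||u||_L² / ||u'||_L² = 3/(10*π).
Sharp Poincaré constant on H^1_0(0, 3/2) is C_P = L/π = 3/(2*π), achieved by sin(2*π/3·x).
This is the k = 5 harmonic; the ratio L/(kπ) is strictly less than C_P = L/π, consistent with the sharp inequality ||u||_L² ≤ C_P ||u'||_L².


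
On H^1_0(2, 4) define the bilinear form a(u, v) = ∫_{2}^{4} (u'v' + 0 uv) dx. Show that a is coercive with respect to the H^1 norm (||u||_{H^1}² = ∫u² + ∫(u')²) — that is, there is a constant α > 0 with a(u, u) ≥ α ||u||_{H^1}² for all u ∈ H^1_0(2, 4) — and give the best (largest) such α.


α = π^2/(4 + π^2)

Coercivity of a(·,·) on H^1_0(2, 4) means a(u, u) ≥ α ||u||_{H^1}² for every u ∈ H^1_0.
The interval has length L = 2, and Poincaré/coercivity depend only on L. Here a(u, u) = ∫(u')² + (0)·∫u².
Here c = 0, so a(u,u) = ∫(u')² alone. The condition a(u,u) ≥ α||u||_{H^1}² reads (1−α)∫(u')² ≥ (α−c)∫u². Any admissible α is ≤ 1 (rapidly oscillating u have ∫u²/∫(u')² → 0), and α = 1 would force 0 ≥ (1−c)∫u², impossible since c < 1; so 1−α > 0. By the sharp Poincaré inequality on H^1_0 of an interval of length L, ∫(u')² ≥ (π/L)²∫u² with equality for the first sine mode sin(π(x−x₀)/L) (x₀ the left endpoint), so the inequality holds for all u iff (1−α)(π/L)² ≥ α − c, i.e. α ≤ ((π/L)² + c)/((π/L)² + 1) = (1 + c(L/π)²)/(1 + (L/π)²). (Direct route, valid since c ≤ 0: Poincaré gives c∫u² ≥ c(L/π)²∫(u')², so a(u,u) ≥ (1 + c(L/π)²)∫(u')², while ||u||_{H^1}² ≤ (1 + (L/π)²)∫(u')²; dividing yields the same α.) With (π/L)² = π^2/4 and c = 0, the largest admissible constant is α = ((π/L)² + c)/((π/L)² + 1).
Simplifying, α = π^2/(4 + π^2).


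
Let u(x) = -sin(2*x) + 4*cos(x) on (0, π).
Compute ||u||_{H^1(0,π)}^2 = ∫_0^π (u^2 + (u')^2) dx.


||u||_{H^1(0,π)}^2 = -64/3 + 37*π/2

u'(x) = -4*sin(x) - 2*cos(2*x).
Expand u² and (u')² and integrate term by term on (0, π), using: for integers n ≥ 1, ∫_0^π sin²(nx) dx = ∫_0^π cos²(nx) dx = π/2; for n ≠ n', ∫_0^π sin(nx)sin(n'x) dx = ∫_0^π cos(nx)cos(n'x) dx = 0; and by product-to-sum, ∫_0^π sin(nx)cos(n'x) dx = ½∫_0^π [sin((n+n')x) + sin((n−n')x)] dx, which is 0 when n+n' is even and 2n/(n²−n'²) when n+n' is odd (it need not vanish on (0, π)).
  u² squared terms: (-1)²·∫sin(2x)² dx = 1·π/2 = π/2;  (4)²·∫cos(x)² dx = 16·π/2 = 8*π.
  u² cross terms: 2·(-1)·(4)·∫sin(2x)·cos(x) dx = -8·(4/3) = -32/3.
  So ∫_0^π u² dx = π/2 + 8*π − 32/3 = -32/3 + 17*π/2.
  (u')² squared terms: (-4)²·∫sin(x)² dx = 16·π/2 = 8*π;  (-2)²·∫cos(2x)² dx = 4·π/2 = 2*π.
  (u')² cross terms: 2·(-4)·(-2)·∫sin(x)·cos(2x) dx = 16·(-2/3) = -32/3.
  So ∫_0^π (u')² dx = 8*π + 2*π − 32/3 = -32/3 + 10*π.
||u||_{H^1}^2 = (-32/3 + 17*π/2) + (-32/3 + 10*π) = -64/3 + 37*π/2.


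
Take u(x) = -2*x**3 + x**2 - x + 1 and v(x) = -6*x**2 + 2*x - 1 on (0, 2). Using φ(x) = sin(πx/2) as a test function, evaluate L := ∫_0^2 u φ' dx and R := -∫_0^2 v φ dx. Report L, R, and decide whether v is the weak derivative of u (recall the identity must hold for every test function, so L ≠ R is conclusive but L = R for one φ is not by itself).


LHS = -192/π^3 + 44/π, RHS = -192/π^3 + 44/π. Yes, v = u' weakly.

u(x) = -2*x**3 + x**2 - x + 1, classical derivative u'(x) = -6*x**2 + 2*x - 1.
φ(x) = sin(πx/2), so φ'(x) = π*cos(π*x/2)/2.
Note φ(0) = φ(2) = 0, so the boundary term u·φ vanishes.
LHS = ∫_0^2 u(x) φ'(x) dx = ∫_0^2 (-π*x^3*cos(π*x/2) + π*x^2*cos(π*x/2)/2 - π*x*cos(π*x/2)/2 + π*cos(π*x/2)/2) dx. Term by term:
  ∫_0^2 π*cos(π*x/2)/2 dx = 0;  ∫_0^2 π*x^2*cos(π*x/2)/2 dx = -8/π;  ∫_0^2 -π*x^3*cos(π*x/2) dx = -192/π^3 + 48/π;
  ∫_0^2 -π*x*cos(π*x/2)/2 dx = 4/π.
Sum: 0 − 8/π + -192/π^3 + 48/π + 4/π = -192/π^3 + 44/π.
So LHS = -192/π^3 + 44/π.
∫_0^2 v(x) φ(x) dx = ∫_0^2 (-6*x^2*sin(π*x/2) + 2*x*sin(π*x/2) - sin(π*x/2)) dx. Term by term:
  ∫_0^2 -sin(π*x/2) dx = -4/π;  ∫_0^2 -6*x^2*sin(π*x/2) dx = -48/π + 192/π^3;  ∫_0^2 2*x*sin(π*x/2) dx = 8/π.
Sum: -4/π + -48/π + 192/π^3 + 8/π = -44/π + 192/π^3.
So RHS = -∫_0^2 v(x) φ(x) dx = -192/π^3 + 44/π.
LHS = RHS, so the identity holds for this test φ.
Moreover u is smooth here and v(x) = u'(x) = -6*x**2 + 2*x - 1 pointwise, so the identity holds for every test function. Hence v is the weak derivative of u.


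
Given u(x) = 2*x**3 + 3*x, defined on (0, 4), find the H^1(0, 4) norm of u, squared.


||u||_{H^1}^2 = 706604/35

The H^1 norm (squared) on an interval (0, L) is
  ||u||_{H^1}^2 = ∫_0^L u(x)^2 dx + ∫_0^L u'(x)^2 dx.
Compute u'(x) = 6*x**2 + 3.
Then u(x)^2 = 4*x**6 + 12*x**4 + 9*x**2 and u'(x)^2 = 36*x**4 + 36*x**2 + 9.
Integrate each monomial from 0 to 4 using ∫_0^4 c·x^n dx = c·4^(n+1)/(n+1):
  ∫_0^4 u(x)^2 dx = ∫_0^4 (4*x^6 + 12*x^4 + 9*x^2) dx. Term by term:
    ∫_0^4 4*x^6 dx = 65536/7;  ∫_0^4 12*x^4 dx = 12288/5;  ∫_0^4 9*x^2 dx = 192.
  Sum: 65536/7 + 12288/5 + 192 = 420416/35.
  ∫_0^4 u'(x)^2 dx = ∫_0^4 (36*x^4 + 36*x^2 + 9) dx. Term by term:
    ∫_0^4 36*x^4 dx = 36864/5;  ∫_0^4 36*x^2 dx = 768;  ∫_0^4 9 dx = 36.
  Sum: 36864/5 + 768 + 36 = 40884/5.
Adding: ||u||_{H^1}^2 = 420416/35 + 40884/5 = 706604/35.


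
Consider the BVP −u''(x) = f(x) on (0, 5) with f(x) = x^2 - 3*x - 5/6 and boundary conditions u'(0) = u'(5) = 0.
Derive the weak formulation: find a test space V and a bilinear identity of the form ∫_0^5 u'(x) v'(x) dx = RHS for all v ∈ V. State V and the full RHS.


V = H^1(0, 5) (no boundary constraint on v; u is determined up to an additive constant); weak form: ∫_0^5 u'v' dx = ∫_0^5 (x^2 - 3*x - 5/6) v dx for all v ∈ V.

Multiply both sides by a test function v and integrate from 0 to 5:
  ∫_0^5 −u''(x) v(x) dx = ∫_0^5 f(x) v(x) dx.
Integrate the LHS by parts once:
  ∫_0^5 −u'' v dx = −[u'(x) v(x)]_0^5 + ∫_0^5 u'(x) v'(x) dx.
Thus ∫_0^5 u'(x) v'(x) dx = ∫_0^5 f(x) v(x) dx + [u'(x) v(x)]_0^5.
Choose V so that boundary terms are either known or forced to vanish.
u has homogeneous Neumann: u'(0) = u'(5) = 0. So [u' v]_0^5 = 0·v(5) − 0·v(0) = 0 for any v; take V = H^1(0, 5).
Weak formulation: find u (satisfying any essential BC) such that ∫_0^5 u'(x) v'(x) dx = ∫_0^5 f v dx for all v ∈ V (homogeneous Neumann, so boundary terms vanish).
Substituting f(x) = x^2 - 3*x - 5/6, the right-hand side is ∫_0^5 (x^2 - 3*x - 5/6) v dx.
Compatibility check (pure Neumann): taking v ≡ 1 ∈ V gives 0 = ∫_0^5 f dx + (0) − (0), i.e. ∫_0^5 f dx must equal u'(0) − u'(5) = 0. Indeed ∫_0^5 (x^2 - 3*x - 5/6) dx = 0, so the data are compatible. The solution is then unique only up to an additive constant (fix it e.g. by requiring ∫_0^5 u dx = 0).


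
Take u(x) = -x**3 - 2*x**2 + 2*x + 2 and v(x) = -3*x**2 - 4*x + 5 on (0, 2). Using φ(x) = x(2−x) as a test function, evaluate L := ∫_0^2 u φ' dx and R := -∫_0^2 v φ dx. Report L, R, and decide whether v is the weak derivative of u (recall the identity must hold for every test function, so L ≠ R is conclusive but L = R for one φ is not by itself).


LHS = 112/15, RHS = 52/15. No, v is not the weak derivative of u.

u(x) = -x**3 - 2*x**2 + 2*x + 2, classical derivative u'(x) = -3*x**2 - 4*x + 2.
φ(x) = x(2−x), so φ'(x) = 2 - 2*x.
Note φ(0) = φ(2) = 0, so the boundary term u·φ vanishes.
LHS = ∫_0^2 u(x) φ'(x) dx = ∫_0^2 (2*x^4 + 2*x^3 - 8*x^2 + 4) dx. Term by term:
  ∫_0^2 2*x^4 dx = 64/5;  ∫_0^2 2*x^3 dx = 8;  ∫_0^2 -8*x^2 dx = -64/3;
  ∫_0^2 4 dx = 8.
Sum: 64/5 + 8 − 64/3 + 8 = 112/15.
So LHS = 112/15.
∫_0^2 v(x) φ(x) dx = ∫_0^2 (3*x^4 - 2*x^3 - 13*x^2 + 10*x) dx. Term by term:
  ∫_0^2 3*x^4 dx = 96/5;  ∫_0^2 -2*x^3 dx = -8;  ∫_0^2 -13*x^2 dx = -104/3;
  ∫_0^2 10*x dx = 20.
Sum: 96/5 − 8 − 104/3 + 20 = -52/15.
So RHS = -∫_0^2 v(x) φ(x) dx = 52/15.
LHS − RHS = 4 ≠ 0, so the identity fails.
(For a valid weak derivative the identity must hold for EVERY test function, in particular this one. The failure shows v is NOT the weak derivative of u.)
Correct weak derivative would be u'(x) = -3*x**2 - 4*x + 2.


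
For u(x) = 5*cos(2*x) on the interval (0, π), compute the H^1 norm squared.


||u||_{H^1(0,π)}^2 = 125*π/2

u'(x) = -10*sin(2*x).
Expand u² and (u')² and integrate term by term on (0, π), using: for integers n ≥ 1, ∫_0^π sin²(nx) dx = ∫_0^π cos²(nx) dx = π/2; for n ≠ n', ∫_0^π sin(nx)sin(n'x) dx = ∫_0^π cos(nx)cos(n'x) dx = 0; and by product-to-sum, ∫_0^π sin(nx)cos(n'x) dx = ½∫_0^π [sin((n+n')x) + sin((n−n')x)] dx, which is 0 when n+n' is even and 2n/(n²−n'²) when n+n' is odd (it need not vanish on (0, π)).
  u² squared terms: (5)²·∫cos(2x)² dx = 25·π/2 = 25*π/2.
  So ∫_0^π u² dx = 25*π/2.
  (u')² squared terms: (-10)²·∫sin(2x)² dx = 100·π/2 = 50*π.
  So ∫_0^π (u')² dx = 50*π.
||u||_{H^1}^2 = (25*π/2) + (50*π) = 125*π/2.


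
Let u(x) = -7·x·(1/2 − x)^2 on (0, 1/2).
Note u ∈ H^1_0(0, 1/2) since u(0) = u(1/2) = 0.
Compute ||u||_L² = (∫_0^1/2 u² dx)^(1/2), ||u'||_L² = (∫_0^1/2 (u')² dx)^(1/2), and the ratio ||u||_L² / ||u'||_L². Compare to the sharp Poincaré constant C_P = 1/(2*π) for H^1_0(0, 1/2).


||u||_L² / ||u'||_L² = sqrt(14)/28 < C_P = 1/(2*π).

u(x) = -7·x·(1/2 − x)^2, so u'(x) = -21*x^2 + 14*x - 7/4.
u(x) = -7·x·(1/2 − x)^2 vanishes at x = 0 and x = 1/2, so u ∈ H^1_0(0, 1/2). Differentiate via the product rule and integrate the resulting polynomials term by term.
  ∫_0^1/2 u² dx = ∫_0^1/2 (49*x^6 - 98*x^5 + 147*x^4/2 - 49*x^3/2 + 49*x^2/16) dx. Term by term:
    ∫_0^1/2 49*x^6 dx = 7/128;  ∫_0^1/2 -98*x^5 dx = -49/192;  ∫_0^1/2 147*x^4/2 dx = 147/320;
    ∫_0^1/2 -49*x^3/2 dx = -49/128;  ∫_0^1/2 49*x^2/16 dx = 49/384.
  Sum: 7/128 − 49/192 + 147/320 − 49/128 + 49/384 = 7/1920.
  ∫_0^1/2 (u')² dx = ∫_0^1/2 (441*x^4 - 588*x^3 + 539*x^2/2 - 49*x + 49/16) dx. Term by term:
    ∫_0^1/2 441*x^4 dx = 441/160;  ∫_0^1/2 -588*x^3 dx = -147/16;  ∫_0^1/2 539*x^2/2 dx = 539/48;
    ∫_0^1/2 -49*x dx = -49/8;  ∫_0^1/2 49/16 dx = 49/32.
  Sum: 441/160 − 147/16 + 539/48 − 49/8 + 49/32 = 49/240.
∫_0^1/2 u² dx = 7/1920, so ||u||_L² = sqrt(210)/240.
∫_0^1/2 (u')² dx = 49/240, so ||u'||_L² = 7*sqrt(15)/60.
Ratio ||u||_L² / ||u'||_L² = sqrt(14)/28.
Sharp Poincaré constant on H^1_0(0, 1/2) is C_P = L/π = 1/(2*π), achieved by sin(2*π·x).
A polynomial bump cannot attain the sharp Poincaré constant (only the first sine eigenfunction does), so the ratio is strictly less than C_P, consistent with ||u||_L² ≤ C_P ||u'||_L².
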